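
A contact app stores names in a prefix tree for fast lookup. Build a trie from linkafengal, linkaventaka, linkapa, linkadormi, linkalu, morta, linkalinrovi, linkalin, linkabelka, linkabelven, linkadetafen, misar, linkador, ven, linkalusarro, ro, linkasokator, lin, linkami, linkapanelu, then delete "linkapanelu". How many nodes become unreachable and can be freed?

4

Walk "linkapanelu" from the leaf back toward the root, removing each node that no remaining word uses.
The suffix "nelu" (4 nodes) is used only by "linkapanelu"; "linkapa" is itself a stored word, so pruning stops there.
Nodes removed: 4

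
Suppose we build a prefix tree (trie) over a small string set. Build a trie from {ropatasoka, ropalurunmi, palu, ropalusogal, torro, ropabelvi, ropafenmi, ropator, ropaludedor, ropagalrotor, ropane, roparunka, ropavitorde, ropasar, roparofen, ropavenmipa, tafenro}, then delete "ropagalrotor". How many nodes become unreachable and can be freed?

8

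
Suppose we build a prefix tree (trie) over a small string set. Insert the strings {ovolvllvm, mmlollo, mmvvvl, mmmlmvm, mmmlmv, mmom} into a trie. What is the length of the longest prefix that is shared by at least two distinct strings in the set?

Equivalently: take the maximum, over all pairs, of their longest common prefix length.
e.g. "mmmlmv" and "mmmlmvm" share the prefix "mmmlmv" of length 6; no pair shares a longer one.
Longest shared-prefix length: 6

6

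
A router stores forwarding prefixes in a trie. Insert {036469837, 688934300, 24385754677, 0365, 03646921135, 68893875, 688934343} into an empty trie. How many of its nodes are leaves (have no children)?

Leaves are exactly the stored words that no other stored word extends.
Those words: "03646921135", "036469837", "0365", "24385754677", "688934300", "688934343", "68893875"
Leaf count: 7

7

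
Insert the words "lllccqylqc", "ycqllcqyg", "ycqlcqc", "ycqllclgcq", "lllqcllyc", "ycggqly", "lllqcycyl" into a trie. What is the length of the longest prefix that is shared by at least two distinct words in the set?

6

The deepest shared node is where two words last agree before diverging.
e.g. "ycqllclgcq" and "ycqllcqyg" share the prefix "ycqllc" of length 6; no pair shares a longer one.
Longest shared-prefix length: 6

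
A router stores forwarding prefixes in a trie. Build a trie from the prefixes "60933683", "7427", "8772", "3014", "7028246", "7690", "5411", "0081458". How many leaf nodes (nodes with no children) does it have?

8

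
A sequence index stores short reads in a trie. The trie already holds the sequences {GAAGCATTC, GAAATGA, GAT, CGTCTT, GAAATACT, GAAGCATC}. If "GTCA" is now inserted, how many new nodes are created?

The longest prefix of "GTCA" already in the trie is "G" (length 1).
New nodes needed: |"GTCA"| − 1 = 4 − 1 = 3.

3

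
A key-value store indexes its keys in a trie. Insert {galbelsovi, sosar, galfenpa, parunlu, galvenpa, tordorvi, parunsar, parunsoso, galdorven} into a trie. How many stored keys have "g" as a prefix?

4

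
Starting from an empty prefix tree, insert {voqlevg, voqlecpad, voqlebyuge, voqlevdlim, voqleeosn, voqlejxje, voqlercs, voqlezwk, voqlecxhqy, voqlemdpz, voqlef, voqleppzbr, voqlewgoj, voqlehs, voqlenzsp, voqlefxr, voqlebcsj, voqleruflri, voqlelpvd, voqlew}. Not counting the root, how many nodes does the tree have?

72

Trace insertions, counting only characters that open a new branch:
  "voqlevg" → 7 new (v, o, q, l, e, v, g)
  "voqlecpad" → prefix "voqle" already present; 4 new (c, p, a, d)
  "voqlebyuge" → prefix "voqle" already present; 5 new (b, y, u, g, e)
  "voqlevdlim" → prefix "voqlev" already present; 4 new (d, l, i, m)
  "voqleeosn" → prefix "voqle" already present; 4 new (e, o, s, n)
  "voqlejxje" → prefix "voqle" already present; 4 new (j, x, j, e)
  "voqlercs" → prefix "voqle" already present; 3 new (r, c, s)
  "voqlezwk" → prefix "voqle" already present; 3 new (z, w, k)
  "voqlecxhqy" → prefix "voqlec" already present; 4 new (x, h, q, y)
  "voqlemdpz" → prefix "voqle" already present; 4 new (m, d, p, z)
  "voqlef" → prefix "voqle" already present; 1 new (f)
  "voqleppzbr" → prefix "voqle" already present; 5 new (p, p, z, b, r)
  "voqlewgoj" → prefix "voqle" already present; 4 new (w, g, o, j)
  "voqlehs" → prefix "voqle" already present; 2 new (h, s)
  "voqlenzsp" → prefix "voqle" already present; 4 new (n, z, s, p)
  "voqlefxr" → prefix "voqlef" already present; 2 new (x, r)
  "voqlebcsj" → prefix "voqleb" already present; 3 new (c, s, j)
  "voqleruflri" → prefix "voqler" already present; 5 new (u, f, l, r, i)
  "voqlelpvd" → prefix "voqle" already present; 4 new (l, p, v, d)
  "voqlew" → prefix "voqlew" already present; 0 new (none)
Total nodes = 7 + 4 + 5 + 4 + 4 + 4 + 3 + 3 + 4 + 4 + 1 + 5 + 4 + 2 + 4 + 2 + 3 + 5 + 4 + 0 = 72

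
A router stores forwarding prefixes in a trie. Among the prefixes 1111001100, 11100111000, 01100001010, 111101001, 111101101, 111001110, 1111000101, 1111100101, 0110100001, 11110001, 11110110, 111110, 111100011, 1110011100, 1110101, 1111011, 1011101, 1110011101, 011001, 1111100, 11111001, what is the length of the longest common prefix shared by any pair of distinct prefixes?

10

Look for the deepest trie node that still has at least two words in its subtree.
"1110011100" and "11100111000" agree on "1110011100" (10 characters) before diverging; nothing deeper is shared.
Longest shared-prefix length: 10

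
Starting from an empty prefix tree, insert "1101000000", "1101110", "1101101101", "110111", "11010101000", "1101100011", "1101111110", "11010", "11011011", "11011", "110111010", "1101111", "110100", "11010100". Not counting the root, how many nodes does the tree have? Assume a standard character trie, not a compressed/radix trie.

Trie structure (* marks end of a word):
(root)
└─ 1
   └─ 1
      └─ 0
         └─ 1
            ├─ 0 *
            │  ├─ 0 *
            │  │  └─ 0
            │  │     └─ 0
            │  │        └─ 0
            │  │           └─ 0 *
            │  └─ 1
            │     └─ 0
            │        ├─ 0 *
            │        └─ 1
            │           └─ 0
            │              └─ 0
            │                 └─ 0 *
            └─ 1 *
               ├─ 0
               │  ├─ 0
               │  │  └─ 0
               │  │     └─ 1
               │  │        └─ 1 *
               │  └─ 1
               │     └─ 1 *
               │        └─ 0
               │           └─ 1 *
               └─ 1 *
                  ├─ 0 *
                  │  └─ 1
                  │     └─ 0 *
                  └─ 1 *
                     └─ 1
                        └─ 1
                           └─ 0 *
Counting every labelled node above: 35.

35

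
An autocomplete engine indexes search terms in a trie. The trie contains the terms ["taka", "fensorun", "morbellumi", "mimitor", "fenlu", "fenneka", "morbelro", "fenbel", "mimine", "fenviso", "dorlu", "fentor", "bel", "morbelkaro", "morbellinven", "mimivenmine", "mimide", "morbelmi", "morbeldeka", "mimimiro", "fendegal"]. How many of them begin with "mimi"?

5

Traverse to the node for "mimi", then collect every word in that subtree.
Words under "mimi": mimide, mimimiro, mimine, mimitor, mimivenmine
Count: 5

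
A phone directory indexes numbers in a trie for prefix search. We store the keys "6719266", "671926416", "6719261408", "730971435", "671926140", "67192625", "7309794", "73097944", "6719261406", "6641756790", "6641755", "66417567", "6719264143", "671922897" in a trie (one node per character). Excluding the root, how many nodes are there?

45

Insert word by word; a character creates a node only if that edge doesn't already exist:
  "6719266" → 7 new (6, 7, 1, 9, 2, 6, 6)
  "671926416" → prefix "671926" already present; 3 new (4, 1, 6)
  "6719261408" → prefix "671926" already present; 4 new (1, 4, 0, 8)
  "730971435" → 9 new (7, 3, 0, 9, 7, 1, 4, 3, 5)
  "671926140" → prefix "671926140" already present; 0 new (none)
  "67192625" → prefix "671926" already present; 2 new (2, 5)
  "7309794" → prefix "73097" already present; 2 new (9, 4)
  "73097944" → prefix "7309794" already present; 1 new (4)
  "6719261406" → prefix "671926140" already present; 1 new (6)
  "6641756790" → prefix "6" already present; 9 new (6, 4, 1, 7, 5, 6, 7, 9, 0)
  "6641755" → prefix "664175" already present; 1 new (5)
  "66417567" → prefix "66417567" already present; 0 new (none)
  "6719264143" → prefix "67192641" already present; 2 new (4, 3)
  "671922897" → prefix "67192" already present; 4 new (2, 8, 9, 7)
Total nodes = 7 + 3 + 4 + 9 + 0 + 2 + 2 + 1 + 1 + 9 + 1 + 0 + 2 + 4 = 45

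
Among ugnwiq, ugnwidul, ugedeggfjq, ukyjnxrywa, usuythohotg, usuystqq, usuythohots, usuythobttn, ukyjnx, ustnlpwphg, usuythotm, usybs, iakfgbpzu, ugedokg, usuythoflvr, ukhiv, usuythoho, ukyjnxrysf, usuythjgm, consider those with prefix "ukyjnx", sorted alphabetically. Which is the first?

ukyjnx

DFS of the "ukyjnx" subtree visits, in order: "ukyjnx", "ukyjnxrysf", "ukyjnxrywa"
The 1st is ukyjnx.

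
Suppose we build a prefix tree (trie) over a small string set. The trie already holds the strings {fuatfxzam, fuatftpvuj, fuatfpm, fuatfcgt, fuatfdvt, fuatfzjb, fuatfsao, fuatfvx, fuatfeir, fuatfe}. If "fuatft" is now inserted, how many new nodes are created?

0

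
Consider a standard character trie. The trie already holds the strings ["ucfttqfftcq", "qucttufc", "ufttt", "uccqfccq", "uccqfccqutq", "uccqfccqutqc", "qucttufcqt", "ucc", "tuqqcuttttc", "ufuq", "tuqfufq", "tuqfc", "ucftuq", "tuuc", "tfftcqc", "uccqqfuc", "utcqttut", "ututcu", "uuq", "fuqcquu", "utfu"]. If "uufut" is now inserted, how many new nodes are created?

"uu" is already a path in the trie; the remaining "fut" must be added.
So 5 − 2 = 3 new nodes.

3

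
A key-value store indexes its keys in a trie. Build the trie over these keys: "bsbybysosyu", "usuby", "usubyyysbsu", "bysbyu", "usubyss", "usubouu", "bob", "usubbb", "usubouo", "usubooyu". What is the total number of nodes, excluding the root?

Trace insertions, counting only characters that open a new branch:
  "bsbybysosyu" → 11 new (b, s, b, y, b, y, s, o, s, y, u)
  "usuby" → 5 new (u, s, u, b, y)
  "usubyyysbsu" → prefix "usuby" already present; 6 new (y, y, s, b, s, u)
  "bysbyu" → prefix "b" already present; 5 new (y, s, b, y, u)
  "usubyss" → prefix "usuby" already present; 2 new (s, s)
  "usubouu" → prefix "usub" already present; 3 new (o, u, u)
  "bob" → prefix "b" already present; 2 new (o, b)
  "usubbb" → prefix "usub" already present; 2 new (b, b)
  "usubouo" → prefix "usubou" already present; 1 new (o)
  "usubooyu" → prefix "usubo" already present; 3 new (o, y, u)
Total nodes = 11 + 5 + 6 + 5 + 2 + 3 + 2 + 2 + 1 + 3 = 40

40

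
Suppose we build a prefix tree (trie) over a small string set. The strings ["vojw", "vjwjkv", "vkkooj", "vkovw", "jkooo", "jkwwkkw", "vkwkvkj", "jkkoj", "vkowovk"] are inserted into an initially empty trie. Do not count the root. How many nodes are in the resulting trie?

Trie structure (* marks end of a word):
(root)
├─ j
│  └─ k
│     ├─ k
│     │  └─ o
│     │     └─ j *
│     ├─ o
│     │  └─ o
│     │     └─ o *
│     └─ w
│        └─ w
│           └─ k
│              └─ k
│                 └─ w *
└─ v
   ├─ j
   │  └─ w
   │     └─ j
   │        └─ k
   │           └─ v *
   ├─ k
   │  ├─ k
   │  │  └─ o
   │  │     └─ o
   │  │        └─ j *
   │  ├─ o
   │  │  ├─ v
   │  │  │  └─ w *
   │  │  └─ w
   │  │     └─ o
   │  │        └─ v
   │  │           └─ k *
   │  └─ w
   │     └─ k
   │        └─ v
   │           └─ k
   │              └─ j *
   └─ o
      └─ j
         └─ w *
Counting every labelled node above: 39.

39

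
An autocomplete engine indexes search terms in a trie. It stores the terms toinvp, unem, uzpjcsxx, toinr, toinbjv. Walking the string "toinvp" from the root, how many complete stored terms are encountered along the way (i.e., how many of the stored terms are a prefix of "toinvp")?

1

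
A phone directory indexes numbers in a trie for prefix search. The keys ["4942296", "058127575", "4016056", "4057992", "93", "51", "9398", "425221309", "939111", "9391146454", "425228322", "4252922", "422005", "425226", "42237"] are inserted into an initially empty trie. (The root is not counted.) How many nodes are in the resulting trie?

Count nodes per top-level branch (shared prefixes stored once):
  '0'-branch (058127575): 9 nodes
  '4'-branch (4016056, 4057992, 422005, 42237, 425221309, 425226, 425228322, 4252922, 4942296): 40 nodes
  '5'-branch (51): 2 nodes
  '9'-branch (93, 939111, 9391146454, 9398): 12 nodes
Sum: 63

63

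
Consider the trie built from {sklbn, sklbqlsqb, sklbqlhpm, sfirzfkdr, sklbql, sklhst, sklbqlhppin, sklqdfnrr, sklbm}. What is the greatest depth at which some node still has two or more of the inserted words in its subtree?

8

Equivalently: take the maximum, over all pairs, of their longest common prefix length.
"sklbqlhpm" and "sklbqlhppin" agree on "sklbqlhp" (8 characters) before diverging; nothing deeper is shared.
Longest shared-prefix length: 8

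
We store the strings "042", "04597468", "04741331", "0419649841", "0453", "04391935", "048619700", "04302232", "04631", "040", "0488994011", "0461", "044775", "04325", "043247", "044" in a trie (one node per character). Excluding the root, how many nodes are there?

Count nodes per top-level branch (shared prefixes stored once):
  '0'-branch (040, 0419649841, 042, 04302232, 043247, 04325, 04391935, 044, 044775, 0453, 04597468, 0461, 04631, 04741331, 048619700, 0488994011): 62 nodes
Sum: 62

62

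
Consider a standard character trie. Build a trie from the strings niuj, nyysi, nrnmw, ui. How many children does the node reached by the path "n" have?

3

Follow the path "n" to its node, then look at its outgoing edges.
Distinct next characters after "n": i, r, y.
That node has 3 child edges.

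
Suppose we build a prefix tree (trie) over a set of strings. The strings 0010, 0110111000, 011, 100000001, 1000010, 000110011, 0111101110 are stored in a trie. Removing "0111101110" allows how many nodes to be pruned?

After clearing the end-marker at "0111101110", prune upward until reaching a node still needed by another word.
The suffix "1101110" (7 nodes) is used only by "0111101110"; the node for "011" still has the child "0", so pruning stops there.
Nodes removed: 7

7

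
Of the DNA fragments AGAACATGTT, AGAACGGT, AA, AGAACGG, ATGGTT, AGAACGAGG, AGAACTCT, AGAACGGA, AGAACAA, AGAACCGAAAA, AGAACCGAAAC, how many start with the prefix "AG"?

Walk to "AG"; the words in its subtree are exactly those with that prefix.
Matches: "AGAACAA", "AGAACATGTT", "AGAACCGAAAA", "AGAACCGAAAC", "AGAACGAGG", "AGAACGG", "AGAACGGA", "AGAACGGT", "AGAACTCT"
Count: 9

9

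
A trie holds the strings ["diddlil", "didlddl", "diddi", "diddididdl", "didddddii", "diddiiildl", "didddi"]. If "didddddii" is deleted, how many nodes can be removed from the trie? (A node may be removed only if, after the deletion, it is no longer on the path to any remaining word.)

4

A node on "didddddii"'s path can go only if nothing else ends at it or branches off below it.
The suffix "ddii" (4 nodes) is used only by "didddddii"; the node for "diddd" still has the child "i", so pruning stops there.
Nodes removed: 4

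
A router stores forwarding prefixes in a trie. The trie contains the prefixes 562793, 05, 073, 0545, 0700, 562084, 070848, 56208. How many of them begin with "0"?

Walk to "0"; the words in its subtree are exactly those with that prefix.
Matches: "05", "0545", "0700", "070848", "073"
Count: 5

5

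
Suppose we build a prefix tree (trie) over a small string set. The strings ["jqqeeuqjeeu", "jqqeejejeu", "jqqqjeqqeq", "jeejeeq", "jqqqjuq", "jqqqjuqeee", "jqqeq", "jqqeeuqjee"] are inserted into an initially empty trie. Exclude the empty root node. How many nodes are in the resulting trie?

Count nodes per top-level branch (shared prefixes stored once):
  'j'-branch (jeejeeq, jqqeejejeu, jqqeeuqjee, jqqeeuqjeeu, jqqeq, jqqqjeqqeq, jqqqjuq, jqqqjuqeee): 35 nodes
Sum: 35

35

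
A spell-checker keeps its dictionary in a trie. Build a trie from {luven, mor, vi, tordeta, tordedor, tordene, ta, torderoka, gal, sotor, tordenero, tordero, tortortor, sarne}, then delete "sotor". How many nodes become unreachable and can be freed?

After clearing the end-marker at "sotor", prune upward until reaching a node still needed by another word.
The suffix "otor" (4 nodes) is used only by "sotor"; the node for "s" still has the child "a", so pruning stops there.
Nodes removed: 4

4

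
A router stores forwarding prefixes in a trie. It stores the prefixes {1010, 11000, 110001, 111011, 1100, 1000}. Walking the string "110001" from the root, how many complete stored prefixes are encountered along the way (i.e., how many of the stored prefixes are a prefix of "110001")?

Walk "110001" from the root; an end-of-word marker is hit whenever a stored word is a prefix of "110001".
Prefixes of the query that are stored words: "1100", "11000", "110001"
Count: 3

3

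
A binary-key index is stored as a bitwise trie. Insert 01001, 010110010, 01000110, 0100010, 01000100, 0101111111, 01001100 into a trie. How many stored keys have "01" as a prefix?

Traverse to the node for "01", then collect every word in that subtree.
Matches: "0100010", "01000100", "01000110", "01001", "01001100", "010110010", "0101111111"
Count: 7

7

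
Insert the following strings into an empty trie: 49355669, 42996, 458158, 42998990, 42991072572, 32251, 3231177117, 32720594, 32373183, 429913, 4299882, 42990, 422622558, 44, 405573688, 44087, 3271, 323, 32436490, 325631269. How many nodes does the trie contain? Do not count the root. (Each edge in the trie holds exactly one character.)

89

Trace insertions, counting only characters that open a new branch:
  "49355669" → 8 new (4, 9, 3, 5, 5, 6, 6, 9)
  "42996" → prefix "4" already present; 4 new (2, 9, 9, 6)
  "458158" → prefix "4" already present; 5 new (5, 8, 1, 5, 8)
  "42998990" → prefix "4299" already present; 4 new (8, 9, 9, 0)
  "42991072572" → prefix "4299" already present; 7 new (1, 0, 7, 2, 5, 7, 2)
  "32251" → 5 new (3, 2, 2, 5, 1)
  "3231177117" → prefix "32" already present; 8 new (3, 1, 1, 7, 7, 1, 1, 7)
  "32720594" → prefix "32" already present; 6 new (7, 2, 0, 5, 9, 4)
  "32373183" → prefix "323" already present; 5 new (7, 3, 1, 8, 3)
  "429913" → prefix "42991" already present; 1 new (3)
  "4299882" → prefix "42998" already present; 2 new (8, 2)
  "42990" → prefix "4299" already present; 1 new (0)
  "422622558" → prefix "42" already present; 7 new (2, 6, 2, 2, 5, 5, 8)
  "44" → prefix "4" already present; 1 new (4)
  "405573688" → prefix "4" already present; 8 new (0, 5, 5, 7, 3, 6, 8, 8)
  "44087" → prefix "44" already present; 3 new (0, 8, 7)
  "3271" → prefix "327" already present; 1 new (1)
  "323" → prefix "323" already present; 0 new (none)
  "32436490" → prefix "32" already present; 6 new (4, 3, 6, 4, 9, 0)
  "325631269" → prefix "32" already present; 7 new (5, 6, 3, 1, 2, 6, 9)
Total nodes = 8 + 4 + 5 + 4 + 7 + 5 + 8 + 6 + 5 + 1 + 2 + 1 + 7 + 1 + 8 + 3 + 1 + 0 + 6 + 7 = 89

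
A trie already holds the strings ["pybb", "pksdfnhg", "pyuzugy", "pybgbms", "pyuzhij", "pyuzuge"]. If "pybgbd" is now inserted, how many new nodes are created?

Walking "pybgbd" from the root, the first 5 characters ("pybgb") follow existing edges; "d" is the first miss.
New nodes needed: |"pybgbd"| − 5 = 6 − 5 = 1.

1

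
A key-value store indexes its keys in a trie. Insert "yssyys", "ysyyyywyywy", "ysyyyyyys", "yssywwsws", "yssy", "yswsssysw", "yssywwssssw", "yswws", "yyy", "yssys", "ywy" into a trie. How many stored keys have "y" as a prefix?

11

Walk to "y"; the words in its subtree are exactly those with that prefix.
Matches: "yssy", "yssys", "yssywwssssw", "yssywwsws", "yssyys", "yswsssysw", "yswws", "ysyyyywyywy", "ysyyyyyys", "ywy", "yyy"
Count: 11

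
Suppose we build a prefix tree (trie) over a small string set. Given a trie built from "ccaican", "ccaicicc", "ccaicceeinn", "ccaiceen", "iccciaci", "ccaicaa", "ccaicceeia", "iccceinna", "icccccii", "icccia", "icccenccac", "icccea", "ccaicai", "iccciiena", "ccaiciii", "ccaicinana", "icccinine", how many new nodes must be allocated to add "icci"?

1

The longest prefix of "icci" already in the trie is "icc" (length 3).
New nodes needed: |"icci"| − 3 = 4 − 3 = 1.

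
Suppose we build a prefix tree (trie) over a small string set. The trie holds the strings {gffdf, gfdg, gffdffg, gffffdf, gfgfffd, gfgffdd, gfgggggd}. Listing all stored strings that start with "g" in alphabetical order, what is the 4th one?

gffffdf

DFS of the "g" subtree visits, in order: "gfdg", "gffdf", "gffdffg", "gffffdf", "gfgffdd", "gfgfffd", "gfgggggd"
The 4th is gffffdf.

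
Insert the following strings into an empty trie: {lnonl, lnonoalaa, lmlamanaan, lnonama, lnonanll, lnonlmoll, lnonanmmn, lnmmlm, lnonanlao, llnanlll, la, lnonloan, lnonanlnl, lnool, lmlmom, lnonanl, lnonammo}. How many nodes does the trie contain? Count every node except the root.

58

Count nodes per top-level branch (shared prefixes stored once):
  'l'-branch (la, llnanlll, lmlamanaan, lmlmom, lnmmlm, lnonama, lnonammo, lnonanl, lnonanlao, lnonanll, lnonanlnl, lnonanmmn, lnonl, lnonlmoll, lnonloan, lnonoalaa, lnool): 58 nodes
Sum: 58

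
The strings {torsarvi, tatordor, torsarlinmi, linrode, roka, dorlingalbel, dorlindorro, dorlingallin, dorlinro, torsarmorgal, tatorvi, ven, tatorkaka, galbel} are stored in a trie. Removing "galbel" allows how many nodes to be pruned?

6

Walk "galbel" from the leaf back toward the root, removing each node that no remaining word uses.
No other word shares any prefix with "galbel", so all 6 of its nodes go.
Nodes removed: 6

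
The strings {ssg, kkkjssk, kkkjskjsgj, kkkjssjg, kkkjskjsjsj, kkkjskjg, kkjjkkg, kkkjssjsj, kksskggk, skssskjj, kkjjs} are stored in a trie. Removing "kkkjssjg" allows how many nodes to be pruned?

1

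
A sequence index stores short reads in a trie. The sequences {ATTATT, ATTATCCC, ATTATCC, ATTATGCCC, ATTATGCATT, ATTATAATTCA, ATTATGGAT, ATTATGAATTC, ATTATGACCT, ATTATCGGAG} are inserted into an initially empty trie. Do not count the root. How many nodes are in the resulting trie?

Count nodes per top-level branch (shared prefixes stored once):
  'A'-branch (ATTATAATTCA, ATTATCC, ATTATCCC, ATTATCGGAG, ATTATGAATTC, ATTATGACCT, ATTATGCATT, ATTATGCCC, ATTATGGAT, ATTATT): 37 nodes
Sum: 37

37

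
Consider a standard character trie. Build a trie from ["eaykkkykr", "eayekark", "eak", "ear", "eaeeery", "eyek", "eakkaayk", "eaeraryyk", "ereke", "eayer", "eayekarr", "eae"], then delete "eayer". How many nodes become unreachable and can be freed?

A node on "eayer"'s path can go only if nothing else ends at it or branches off below it.
The suffix "r" (1 node) is used only by "eayer"; the node for "eaye" still has the child "k", so pruning stops there.
Nodes removed: 1

1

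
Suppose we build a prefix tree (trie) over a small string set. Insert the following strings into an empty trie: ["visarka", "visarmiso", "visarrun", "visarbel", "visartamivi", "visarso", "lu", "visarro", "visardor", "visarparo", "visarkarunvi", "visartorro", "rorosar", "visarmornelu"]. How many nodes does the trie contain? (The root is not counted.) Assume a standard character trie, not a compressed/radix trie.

For each word, the new-node count is its length minus the longest prefix already in the trie:
  "visarka" → 7 new (v, i, s, a, r, k, a)
  "visarmiso" → prefix "visar" already present; 4 new (m, i, s, o)
  "visarrun" → prefix "visar" already present; 3 new (r, u, n)
  "visarbel" → prefix "visar" already present; 3 new (b, e, l)
  "visartamivi" → prefix "visar" already present; 6 new (t, a, m, i, v, i)
  "visarso" → prefix "visar" already present; 2 new (s, o)
  "lu" → 2 new (l, u)
  "visarro" → prefix "visarr" already present; 1 new (o)
  "visardor" → prefix "visar" already present; 3 new (d, o, r)
  "visarparo" → prefix "visar" already present; 4 new (p, a, r, o)
  "visarkarunvi" → prefix "visarka" already present; 5 new (r, u, n, v, i)
  "visartorro" → prefix "visart" already present; 4 new (o, r, r, o)
  "rorosar" → 7 new (r, o, r, o, s, a, r)
  "visarmornelu" → prefix "visarm" already present; 6 new (o, r, n, e, l, u)
Total nodes = 7 + 4 + 3 + 3 + 6 + 2 + 2 + 1 + 3 + 4 + 5 + 4 + 7 + 6 = 57

57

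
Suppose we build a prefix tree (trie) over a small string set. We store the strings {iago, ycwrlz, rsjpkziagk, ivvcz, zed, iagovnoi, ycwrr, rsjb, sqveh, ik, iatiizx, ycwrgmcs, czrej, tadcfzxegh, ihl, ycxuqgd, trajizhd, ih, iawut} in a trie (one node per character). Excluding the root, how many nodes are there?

80

Trace insertions, counting only characters that open a new branch:
  "iago" → 4 new (i, a, g, o)
  "ycwrlz" → 6 new (y, c, w, r, l, z)
  "rsjpkziagk" → 10 new (r, s, j, p, k, z, i, a, g, k)
  "ivvcz" → prefix "i" already present; 4 new (v, v, c, z)
  "zed" → 3 new (z, e, d)
  "iagovnoi" → prefix "iago" already present; 4 new (v, n, o, i)
  "ycwrr" → prefix "ycwr" already present; 1 new (r)
  "rsjb" → prefix "rsj" already present; 1 new (b)
  "sqveh" → 5 new (s, q, v, e, h)
  "ik" → prefix "i" already present; 1 new (k)
  "iatiizx" → prefix "ia" already present; 5 new (t, i, i, z, x)
  "ycwrgmcs" → prefix "ycwr" already present; 4 new (g, m, c, s)
  "czrej" → 5 new (c, z, r, e, j)
  "tadcfzxegh" → 10 new (t, a, d, c, f, z, x, e, g, h)
  "ihl" → prefix "i" already present; 2 new (h, l)
  "ycxuqgd" → prefix "yc" already present; 5 new (x, u, q, g, d)
  "trajizhd" → prefix "t" already present; 7 new (r, a, j, i, z, h, d)
  "ih" → prefix "ih" already present; 0 new (none)
  "iawut" → prefix "ia" already present; 3 new (w, u, t)
Total nodes = 4 + 6 + 10 + 4 + 3 + 4 + 1 + 1 + 5 + 1 + 5 + 4 + 5 + 10 + 2 + 5 + 7 + 0 + 3 = 80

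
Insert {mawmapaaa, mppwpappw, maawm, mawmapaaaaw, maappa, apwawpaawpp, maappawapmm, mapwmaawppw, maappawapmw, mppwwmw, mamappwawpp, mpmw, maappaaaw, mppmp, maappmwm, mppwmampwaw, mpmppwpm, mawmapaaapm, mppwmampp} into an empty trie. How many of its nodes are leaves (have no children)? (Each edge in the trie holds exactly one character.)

A leaf is a node with no children — equivalently, the end of a word that is not a proper prefix of any other stored word.
Those words: "apwawpaawpp", "maappaaaw", "maappawapmm", "maappawapmw", "maappmwm", "maawm", "mamappwawpp", "mapwmaawppw", "mawmapaaaaw", "mawmapaaapm", "mpmppwpm", "mpmw", "mppmp", "mppwmampp", "mppwmampwaw", "mppwpappw", "mppwwmw"
Leaf count: 17

17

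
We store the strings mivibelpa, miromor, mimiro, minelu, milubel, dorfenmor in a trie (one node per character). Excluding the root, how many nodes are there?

36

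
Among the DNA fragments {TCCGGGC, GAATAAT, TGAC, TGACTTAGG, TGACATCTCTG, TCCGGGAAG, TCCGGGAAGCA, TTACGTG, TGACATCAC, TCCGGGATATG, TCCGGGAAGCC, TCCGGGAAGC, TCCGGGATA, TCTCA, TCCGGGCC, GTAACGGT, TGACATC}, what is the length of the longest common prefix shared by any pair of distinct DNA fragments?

10

Look for the deepest trie node that still has at least two words in its subtree.
"TCCGGGAAGC" and "TCCGGGAAGCA" agree on "TCCGGGAAGC" (10 characters) before diverging; nothing deeper is shared.
Longest shared-prefix length: 10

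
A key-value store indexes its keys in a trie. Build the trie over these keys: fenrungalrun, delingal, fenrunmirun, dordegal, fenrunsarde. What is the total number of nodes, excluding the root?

Trie structure (* marks end of a word):
(root)
├─ d
│  ├─ e
│  │  └─ l
│  │     └─ i
│  │        └─ n
│  │           └─ g
│  │              └─ a
│  │                 └─ l *
│  └─ o
│     └─ r
│        └─ d
│           └─ e
│              └─ g
│                 └─ a
│                    └─ l *
└─ f
   └─ e
      └─ n
         └─ r
            └─ u
               └─ n
                  ├─ g
                  │  └─ a
                  │     └─ l
                  │        └─ r
                  │           └─ u
                  │              └─ n *
                  ├─ m
                  │  └─ i
                  │     └─ r
                  │        └─ u
                  │           └─ n *
                  └─ s
                     └─ a
                        └─ r
                           └─ d
                              └─ e *
Counting every labelled node above: 37.

37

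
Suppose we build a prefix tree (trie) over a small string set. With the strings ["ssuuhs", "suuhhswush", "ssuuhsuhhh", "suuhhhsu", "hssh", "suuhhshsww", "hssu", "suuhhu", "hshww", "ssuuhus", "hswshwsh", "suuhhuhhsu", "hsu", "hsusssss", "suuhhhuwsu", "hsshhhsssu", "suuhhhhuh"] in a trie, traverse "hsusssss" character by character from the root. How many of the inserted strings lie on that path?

Walk "hsusssss" from the root; an end-of-word marker is hit whenever a stored word is a prefix of "hsusssss".
Prefixes of the query that are stored words: "hsu", "hsusssss"
Count: 2

2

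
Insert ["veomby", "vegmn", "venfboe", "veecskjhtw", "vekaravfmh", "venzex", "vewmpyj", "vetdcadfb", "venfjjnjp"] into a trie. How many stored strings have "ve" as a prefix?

9

Traverse to the node for "ve", then collect every word in that subtree.
Words under "ve": veecskjhtw, vegmn, vekaravfmh, venfboe, venfjjnjp, venzex, veomby, vetdcadfb, vewmpyj
Count: 9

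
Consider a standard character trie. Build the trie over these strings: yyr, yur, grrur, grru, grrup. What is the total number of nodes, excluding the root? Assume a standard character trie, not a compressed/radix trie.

11

Trace insertions, counting only characters that open a new branch:
  "yyr" → 3 new (y, y, r)
  "yur" → prefix "y" already present; 2 new (u, r)
  "grrur" → 5 new (g, r, r, u, r)
  "grru" → prefix "grru" already present; 0 new (none)
  "grrup" → prefix "grru" already present; 1 new (p)
Total nodes = 3 + 2 + 5 + 0 + 1 = 11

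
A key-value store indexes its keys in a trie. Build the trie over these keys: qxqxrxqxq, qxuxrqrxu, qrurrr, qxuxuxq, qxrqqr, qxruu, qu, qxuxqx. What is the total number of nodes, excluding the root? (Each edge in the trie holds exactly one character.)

33

Trie structure (* marks end of a word):
(root)
└─ q
   ├─ r
   │  └─ u
   │     └─ r
   │        └─ r
   │           └─ r *
   ├─ u *
   └─ x
      ├─ q
      │  └─ x
      │     └─ r
      │        └─ x
      │           └─ q
      │              └─ x
      │                 └─ q *
      ├─ r
      │  ├─ q
      │  │  └─ q
      │  │     └─ r *
      │  └─ u
      │     └─ u *
      └─ u
         └─ x
            ├─ q
            │  └─ x *
            ├─ r
            │  └─ q
            │     └─ r
            │        └─ x
            │           └─ u *
            └─ u
               └─ x
                  └─ q *
Counting every labelled node above: 33.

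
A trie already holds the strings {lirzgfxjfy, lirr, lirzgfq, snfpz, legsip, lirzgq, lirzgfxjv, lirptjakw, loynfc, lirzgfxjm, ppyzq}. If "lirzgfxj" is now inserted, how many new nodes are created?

0

"lirzgfxj" is already a full path in the trie; only an end-marker is added.
No new nodes are needed: 0.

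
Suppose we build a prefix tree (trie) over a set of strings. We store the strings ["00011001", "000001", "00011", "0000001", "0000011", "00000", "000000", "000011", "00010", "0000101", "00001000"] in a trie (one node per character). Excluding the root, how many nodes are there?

Insert word by word; a character creates a node only if that edge doesn't already exist:
  "00011001" → 8 new (0, 0, 0, 1, 1, 0, 0, 1)
  "000001" → prefix "000" already present; 3 new (0, 0, 1)
  "00011" → prefix "00011" already present; 0 new (none)
  "0000001" → prefix "00000" already present; 2 new (0, 1)
  "0000011" → prefix "000001" already present; 1 new (1)
  "00000" → prefix "00000" already present; 0 new (none)
  "000000" → prefix "000000" already present; 0 new (none)
  "000011" → prefix "0000" already present; 2 new (1, 1)
  "00010" → prefix "0001" already present; 1 new (0)
  "0000101" → prefix "00001" already present; 2 new (0, 1)
  "00001000" → prefix "000010" already present; 2 new (0, 0)
Total nodes = 8 + 3 + 0 + 2 + 1 + 0 + 0 + 2 + 1 + 2 + 2 = 21

21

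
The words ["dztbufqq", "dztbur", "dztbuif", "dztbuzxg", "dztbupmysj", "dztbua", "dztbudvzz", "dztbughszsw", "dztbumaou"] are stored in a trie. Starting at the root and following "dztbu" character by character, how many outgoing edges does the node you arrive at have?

9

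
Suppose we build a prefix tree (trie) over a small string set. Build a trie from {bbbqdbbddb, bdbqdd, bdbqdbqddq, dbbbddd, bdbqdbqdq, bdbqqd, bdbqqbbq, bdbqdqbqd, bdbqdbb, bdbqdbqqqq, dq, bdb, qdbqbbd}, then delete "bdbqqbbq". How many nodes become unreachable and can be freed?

Walk "bdbqqbbq" from the leaf back toward the root, removing each node that no remaining word uses.
The suffix "bbq" (3 nodes) is used only by "bdbqqbbq"; the node for "bdbqq" still has the child "d", so pruning stops there.
Nodes removed: 3

3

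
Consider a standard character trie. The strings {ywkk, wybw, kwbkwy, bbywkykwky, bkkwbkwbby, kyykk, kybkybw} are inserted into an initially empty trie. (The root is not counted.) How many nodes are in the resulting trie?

Trace insertions, counting only characters that open a new branch:
  "ywkk" → 4 new (y, w, k, k)
  "wybw" → 4 new (w, y, b, w)
  "kwbkwy" → 6 new (k, w, b, k, w, y)
  "bbywkykwky" → 10 new (b, b, y, w, k, y, k, w, k, y)
  "bkkwbkwbby" → prefix "b" already present; 9 new (k, k, w, b, k, w, b, b, y)
  "kyykk" → prefix "k" already present; 4 new (y, y, k, k)
  "kybkybw" → prefix "ky" already present; 5 new (b, k, y, b, w)
Total nodes = 4 + 4 + 6 + 10 + 9 + 4 + 5 = 42

42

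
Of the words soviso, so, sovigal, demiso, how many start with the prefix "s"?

3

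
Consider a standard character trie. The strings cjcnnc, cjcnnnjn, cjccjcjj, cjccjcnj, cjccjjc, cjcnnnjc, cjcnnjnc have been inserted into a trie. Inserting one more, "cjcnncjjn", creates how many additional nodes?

3

"cjcnnc" is already a path in the trie; the remaining "jjn" must be added.
Each of the 3 remaining characters creates one node.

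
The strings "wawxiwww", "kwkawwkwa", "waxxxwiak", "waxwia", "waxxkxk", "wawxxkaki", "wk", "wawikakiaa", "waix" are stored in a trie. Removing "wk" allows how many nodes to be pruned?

1

A node on "wk"'s path can go only if nothing else ends at it or branches off below it.
The suffix "k" (1 node) is used only by "wk"; the node for "w" still has the child "a", so pruning stops there.
Nodes removed: 1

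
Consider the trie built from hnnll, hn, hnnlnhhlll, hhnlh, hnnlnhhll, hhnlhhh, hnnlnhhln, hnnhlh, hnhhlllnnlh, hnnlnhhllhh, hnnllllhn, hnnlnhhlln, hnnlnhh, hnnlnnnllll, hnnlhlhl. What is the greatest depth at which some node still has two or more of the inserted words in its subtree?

Look for the deepest trie node that still has at least two words in its subtree.
"hnnlnhhll" and "hnnlnhhllhh" agree on "hnnlnhhll" (9 characters) before diverging; nothing deeper is shared.
Longest shared-prefix length: 9

9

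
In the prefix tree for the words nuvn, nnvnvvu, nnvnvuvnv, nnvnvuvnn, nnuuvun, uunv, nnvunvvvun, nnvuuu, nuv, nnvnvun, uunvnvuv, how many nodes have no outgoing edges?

A leaf is a node with no children — equivalently, the end of a word that is not a proper prefix of any other stored word.
Those words: "nnuuvun", "nnvnvun", "nnvnvuvnn", "nnvnvuvnv", "nnvnvvu", "nnvunvvvun", "nnvuuu", "nuvn", "uunvnvuv"
Leaf count: 9

9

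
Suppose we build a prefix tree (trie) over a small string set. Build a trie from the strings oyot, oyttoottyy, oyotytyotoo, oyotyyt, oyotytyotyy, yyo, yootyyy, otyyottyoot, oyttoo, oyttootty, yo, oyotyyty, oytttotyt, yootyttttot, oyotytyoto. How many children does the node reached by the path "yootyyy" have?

0

Walk "yootyyy" from the root, arriving at one node.
No stored string extends past "yootyyy".
That node has 0 child edges.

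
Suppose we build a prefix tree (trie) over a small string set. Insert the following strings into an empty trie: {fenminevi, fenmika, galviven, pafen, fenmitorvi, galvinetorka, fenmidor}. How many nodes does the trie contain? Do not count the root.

Count nodes per top-level branch (shared prefixes stored once):
  'f'-branch (fenmidor, fenmika, fenminevi, fenmitorvi): 19 nodes
  'g'-branch (galvinetorka, galviven): 15 nodes
  'p'-branch (pafen): 5 nodes
Sum: 39

39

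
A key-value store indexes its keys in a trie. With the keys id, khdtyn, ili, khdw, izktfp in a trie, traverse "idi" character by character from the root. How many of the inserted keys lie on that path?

1

Walk "idi" from the root; an end-of-word marker is hit whenever a stored word is a prefix of "idi".
Prefixes of the query that are stored words: "id"
Count: 1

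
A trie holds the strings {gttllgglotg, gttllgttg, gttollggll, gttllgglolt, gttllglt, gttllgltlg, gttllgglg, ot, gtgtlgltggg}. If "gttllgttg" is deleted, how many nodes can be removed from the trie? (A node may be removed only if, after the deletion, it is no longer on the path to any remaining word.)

3

After clearing the end-marker at "gttllgttg", prune upward until reaching a node still needed by another word.
The suffix "ttg" (3 nodes) is used only by "gttllgttg"; the node for "gttllg" still has the child "g", so pruning stops there.
Nodes removed: 3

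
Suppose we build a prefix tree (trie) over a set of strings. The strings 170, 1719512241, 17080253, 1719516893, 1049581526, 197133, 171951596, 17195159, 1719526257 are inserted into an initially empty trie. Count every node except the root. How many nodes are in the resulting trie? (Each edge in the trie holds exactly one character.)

Insert word by word; a character creates a node only if that edge doesn't already exist:
  "170" → 3 new (1, 7, 0)
  "1719512241" → prefix "17" already present; 8 new (1, 9, 5, 1, 2, 2, 4, 1)
  "17080253" → prefix "170" already present; 5 new (8, 0, 2, 5, 3)
  "1719516893" → prefix "171951" already present; 4 new (6, 8, 9, 3)
  "1049581526" → prefix "1" already present; 9 new (0, 4, 9, 5, 8, 1, 5, 2, 6)
  "197133" → prefix "1" already present; 5 new (9, 7, 1, 3, 3)
  "171951596" → prefix "171951" already present; 3 new (5, 9, 6)
  "17195159" → prefix "17195159" already present; 0 new (none)
  "1719526257" → prefix "17195" already present; 5 new (2, 6, 2, 5, 7)
Total nodes = 3 + 8 + 5 + 4 + 9 + 5 + 3 + 0 + 5 = 42

42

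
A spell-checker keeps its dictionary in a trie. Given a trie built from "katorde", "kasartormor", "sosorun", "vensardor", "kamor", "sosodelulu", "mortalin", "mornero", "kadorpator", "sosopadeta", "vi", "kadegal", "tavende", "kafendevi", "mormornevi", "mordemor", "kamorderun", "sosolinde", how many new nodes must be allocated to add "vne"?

2

The longest prefix of "vne" already in the trie is "v" (length 1).
So 3 − 1 = 2 new nodes.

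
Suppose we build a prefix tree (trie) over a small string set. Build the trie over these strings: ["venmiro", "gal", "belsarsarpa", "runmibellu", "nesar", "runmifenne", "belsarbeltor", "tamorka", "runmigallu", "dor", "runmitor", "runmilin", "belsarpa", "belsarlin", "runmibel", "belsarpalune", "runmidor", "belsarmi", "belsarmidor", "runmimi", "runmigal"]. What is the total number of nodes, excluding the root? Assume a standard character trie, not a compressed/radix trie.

87

Trace insertions, counting only characters that open a new branch:
  "venmiro" → 7 new (v, e, n, m, i, r, o)
  "gal" → 3 new (g, a, l)
  "belsarsarpa" → 11 new (b, e, l, s, a, r, s, a, r, p, a)
  "runmibellu" → 10 new (r, u, n, m, i, b, e, l, l, u)
  "nesar" → 5 new (n, e, s, a, r)
  "runmifenne" → prefix "runmi" already present; 5 new (f, e, n, n, e)
  "belsarbeltor" → prefix "belsar" already present; 6 new (b, e, l, t, o, r)
  "tamorka" → 7 new (t, a, m, o, r, k, a)
  "runmigallu" → prefix "runmi" already present; 5 new (g, a, l, l, u)
  "dor" → 3 new (d, o, r)
  "runmitor" → prefix "runmi" already present; 3 new (t, o, r)
  "runmilin" → prefix "runmi" already present; 3 new (l, i, n)
  "belsarpa" → prefix "belsar" already present; 2 new (p, a)
  "belsarlin" → prefix "belsar" already present; 3 new (l, i, n)
  "runmibel" → prefix "runmibel" already present; 0 new (none)
  "belsarpalune" → prefix "belsarpa" already present; 4 new (l, u, n, e)
  "runmidor" → prefix "runmi" already present; 3 new (d, o, r)
  "belsarmi" → prefix "belsar" already present; 2 new (m, i)
  "belsarmidor" → prefix "belsarmi" already present; 3 new (d, o, r)
  "runmimi" → prefix "runmi" already present; 2 new (m, i)
  "runmigal" → prefix "runmigal" already present; 0 new (none)
Total nodes = 7 + 3 + 11 + 10 + 5 + 5 + 6 + 7 + 5 + 3 + 3 + 3 + 2 + 3 + 0 + 4 + 3 + 2 + 3 + 2 + 0 = 87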